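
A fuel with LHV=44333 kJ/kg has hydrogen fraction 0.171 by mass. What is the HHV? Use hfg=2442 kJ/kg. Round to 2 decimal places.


HHV = LHV + hfg * 9 * H
Water addition = 2442 * 9 * 0.171 = 3758.238 kJ/kg
HHV = 44333 + 3758.238 = 48091.24 kJ/kg


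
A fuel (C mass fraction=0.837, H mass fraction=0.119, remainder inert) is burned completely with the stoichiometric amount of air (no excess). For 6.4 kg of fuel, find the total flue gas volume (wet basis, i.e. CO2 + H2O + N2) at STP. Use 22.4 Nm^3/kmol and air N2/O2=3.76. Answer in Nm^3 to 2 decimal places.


Per kg fuel: CO2 = (C/12 kmol)*22.4 = (0.837/12)*22.4 = 1.56240 Nm^3
Per kg fuel: H2O = (H/2 kmol)*22.4 = (0.119/2)*22.4 = 1.33280 Nm^3
O2 needed per kg fuel = C/12 + H/4 = 0.837/12 + 0.119/4 = 0.09950000 kmol
Per kg fuel: N2 = O2*3.76*22.4 = 0.09950000*3.76*22.4 = 8.38029 Nm^3
Total per kg = 1.56240 + 1.33280 + 8.38029 = 11.27549 Nm^3
Total = 11.27549 * 6.4 = 72.16 Nm^3


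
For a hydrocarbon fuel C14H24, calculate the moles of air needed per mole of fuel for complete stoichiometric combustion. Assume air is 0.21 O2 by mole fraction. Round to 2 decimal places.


Balanced combustion: C14H24 + 20 O2 -> 14 CO2 + 12 H2O
O2 needed = C + H/4 = 14 + 24/4 = 20.00 moles
Air moles = O2 / 0.21 = 20.00 / 0.21 = 95.24 moles air


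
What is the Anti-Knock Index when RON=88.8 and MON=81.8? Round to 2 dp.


AKI = (RON + MON) / 2
AKI = (88.8 + 81.8) / 2
AKI = 170.6 / 2 = 85.30


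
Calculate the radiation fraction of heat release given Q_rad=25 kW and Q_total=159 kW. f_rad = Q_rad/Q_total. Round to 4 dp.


f_rad = Q_rad / Q_total
f_rad = 25 / 159 = 0.1572


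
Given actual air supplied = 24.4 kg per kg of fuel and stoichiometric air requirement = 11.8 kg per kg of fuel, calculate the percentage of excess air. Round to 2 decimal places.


Excess air = actual - stoichiometric = 24.4 - 11.8 = 12.60 kg/kg fuel
Excess air % = (excess / stoich) * 100 = (12.60 / 11.8) * 100 = 106.78%


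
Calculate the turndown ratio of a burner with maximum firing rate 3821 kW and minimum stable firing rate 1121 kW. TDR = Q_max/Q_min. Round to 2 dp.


TDR = Q_max / Q_min
TDR = 3821 / 1121 = 3.41


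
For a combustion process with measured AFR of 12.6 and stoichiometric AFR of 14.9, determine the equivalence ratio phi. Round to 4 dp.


phi = AFR_stoich / AFR_actual
phi = 14.9 / 12.6 = 1.1825


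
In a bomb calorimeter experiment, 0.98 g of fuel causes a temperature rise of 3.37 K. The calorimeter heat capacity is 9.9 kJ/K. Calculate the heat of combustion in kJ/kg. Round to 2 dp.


Hc = C_cal * delta_T / m_fuel
Q_released = 9.9 * 3.37 = 33.3630 kJ
m_fuel = 0.98 g = 0.98/1000 kg = 0.000980 kg
Hc = 33.3630 / 0.000980 = 34043.88 kJ/kg


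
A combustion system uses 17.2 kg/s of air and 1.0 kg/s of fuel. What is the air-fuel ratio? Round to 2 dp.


AFR = m_air / m_fuel
AFR = 17.2 / 1.0 = 17.20


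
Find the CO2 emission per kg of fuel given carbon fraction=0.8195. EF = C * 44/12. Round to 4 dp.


EF = C_frac * (M_CO2 / M_C)
EF = 0.8195 * (44/12)
EF = 0.8195 * 3.666667 = 3.0048 kg_CO2/kg_fuel


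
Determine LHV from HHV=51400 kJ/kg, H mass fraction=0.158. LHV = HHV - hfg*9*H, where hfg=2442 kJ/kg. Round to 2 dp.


LHV = HHV - hfg * 9 * H
Water correction = 2442 * 9 * 0.158 = 3472.524 kJ/kg
LHV = 51400 - 3472.524 = 47927.48 kJ/kg


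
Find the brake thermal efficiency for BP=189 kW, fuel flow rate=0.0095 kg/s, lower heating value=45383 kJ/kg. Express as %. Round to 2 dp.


eta_BTE = (BP / (mf * LHV)) * 100
Denominator = 0.0095 * 45383 = 431.1385 kW
eta_BTE = (189 / 431.1385) * 100 = 43.84%


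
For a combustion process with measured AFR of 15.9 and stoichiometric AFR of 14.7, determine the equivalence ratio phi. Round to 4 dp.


phi = AFR_stoich / AFR_actual
phi = 14.7 / 15.9 = 0.9245


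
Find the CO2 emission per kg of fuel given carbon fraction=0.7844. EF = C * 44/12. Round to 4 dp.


EF = C_frac * (M_CO2 / M_C)
EF = 0.7844 * (44/12)
EF = 0.7844 * 3.666667 = 2.8761 kg_CO2/kg_fuel


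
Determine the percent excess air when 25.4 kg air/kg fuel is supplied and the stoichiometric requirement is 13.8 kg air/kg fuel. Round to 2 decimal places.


Excess air = actual - stoichiometric = 25.4 - 13.8 = 11.60 kg/kg fuel
Excess air % = (excess / stoich) * 100 = (11.60 / 13.8) * 100 = 84.06%


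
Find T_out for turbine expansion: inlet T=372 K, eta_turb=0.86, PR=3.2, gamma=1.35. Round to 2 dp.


T_out = T_in * (1 - eta * (1 - PR^(-(gamma-1)/gamma)))
Exponent = -(1.35-1)/1.35 = -0.25925926
PR^exp = 3.2^(-0.25925926) = 0.73966521
Factor = 1 - 0.86*(1 - 0.73966521) = 0.77611208
T_out = 372 * 0.77611208 = 288.71 K


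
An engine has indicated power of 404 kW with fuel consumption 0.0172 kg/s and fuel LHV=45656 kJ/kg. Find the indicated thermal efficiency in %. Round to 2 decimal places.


eta_ith = (IP / (mf * LHV)) * 100
Denominator = 0.0172 * 45656 = 785.2832 kW
eta_ith = (404 / 785.2832) * 100 = 51.45%


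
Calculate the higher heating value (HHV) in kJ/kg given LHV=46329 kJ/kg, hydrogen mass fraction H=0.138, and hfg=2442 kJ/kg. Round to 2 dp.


HHV = LHV + hfg * 9 * H
Water addition = 2442 * 9 * 0.138 = 3032.964 kJ/kg
HHV = 46329 + 3032.964 = 49361.96 kJ/kg


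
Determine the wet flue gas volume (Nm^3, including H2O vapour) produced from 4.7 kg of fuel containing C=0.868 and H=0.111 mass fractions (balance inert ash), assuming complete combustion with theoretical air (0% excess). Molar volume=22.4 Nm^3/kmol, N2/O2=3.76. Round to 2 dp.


Per kg fuel: CO2 = (C/12 kmol)*22.4 = (0.868/12)*22.4 = 1.62027 Nm^3
Per kg fuel: H2O = (H/2 kmol)*22.4 = (0.111/2)*22.4 = 1.24320 Nm^3
O2 needed per kg fuel = C/12 + H/4 = 0.868/12 + 0.111/4 = 0.10008333 kmol
Per kg fuel: N2 = O2*3.76*22.4 = 0.10008333*3.76*22.4 = 8.42942 Nm^3
Total per kg = 1.62027 + 1.24320 + 8.42942 = 11.29289 Nm^3
Total = 11.29289 * 4.7 = 53.08 Nm^3


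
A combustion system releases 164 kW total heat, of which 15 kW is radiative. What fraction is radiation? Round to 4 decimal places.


f_rad = Q_rad / Q_total
f_rad = 15 / 164 = 0.0915


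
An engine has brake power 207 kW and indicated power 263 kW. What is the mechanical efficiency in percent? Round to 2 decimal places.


eta_mech = (BP / IP) * 100
Ratio = 207 / 263 = 0.7871
eta_mech = 0.7871 * 100 = 78.71%


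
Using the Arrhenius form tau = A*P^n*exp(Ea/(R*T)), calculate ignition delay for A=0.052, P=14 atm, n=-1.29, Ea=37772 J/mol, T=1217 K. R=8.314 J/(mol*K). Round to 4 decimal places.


tau = A * P^n * exp(Ea/(R*T))
P^n = 14^(-1.29) = 0.03322728
Ea/(R*T) = 37772/(8.314*1217) = 3.733098
exp(Ea/(R*T)) = 41.808427
tau = 0.052 * 0.03322728 * 41.808427 = 0.0722 ms


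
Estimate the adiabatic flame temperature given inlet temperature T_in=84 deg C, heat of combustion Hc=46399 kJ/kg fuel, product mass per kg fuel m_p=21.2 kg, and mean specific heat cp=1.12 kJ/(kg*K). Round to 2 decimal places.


T_ad = T_in + Hc / (m_p * cp)
Denominator = 21.2 * 1.12 = 23.7440
Temperature rise = 46399 / 23.7440 = 1954.14 K
T_ad = 84 + 1954.14 = 2038.14 deg C


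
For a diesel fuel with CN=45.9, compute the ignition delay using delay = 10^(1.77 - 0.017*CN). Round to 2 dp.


delay = 10^(1.77 - 0.017*CN)
Exponent = 1.77 - 0.017*45.9 = 0.9897
delay = 10^0.9897 = 9.77 ms


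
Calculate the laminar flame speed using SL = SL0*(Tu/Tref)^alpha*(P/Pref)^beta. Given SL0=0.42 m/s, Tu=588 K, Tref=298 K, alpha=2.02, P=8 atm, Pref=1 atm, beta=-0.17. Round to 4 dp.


SL = SL0 * (Tu/Tref)^alpha * (P/Pref)^beta
T ratio = 588/298 = 1.97315436
(T ratio)^alpha = 1.97315436^2.02 = 3.946620
(P/Pref)^beta = 8^(-0.17) = 0.702222
SL = 0.42 * 3.946620 * 0.702222 = 1.1640 m/s


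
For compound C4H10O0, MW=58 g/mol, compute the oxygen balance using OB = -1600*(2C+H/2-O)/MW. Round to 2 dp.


OB = -1600 * (2C + H/2 - O) / MW
Inner = 2*4 + 10/2 - 0 = 13.00
OB = -1600 * 13.00 / 58 = -358.62%


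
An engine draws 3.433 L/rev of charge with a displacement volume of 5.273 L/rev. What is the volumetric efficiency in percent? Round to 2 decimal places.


eta_v = (V_actual / V_disp) * 100
Ratio = 3.433 / 5.273 = 0.6511
eta_v = 0.6511 * 100 = 65.11%


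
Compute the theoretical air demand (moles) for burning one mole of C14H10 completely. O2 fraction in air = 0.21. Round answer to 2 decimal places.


Balanced combustion: C14H10 + 16.5 O2 -> 14 CO2 + 5 H2O
O2 needed = C + H/4 = 14 + 10/4 = 16.50 moles
Air moles = O2 / 0.21 = 16.50 / 0.21 = 78.57 moles air


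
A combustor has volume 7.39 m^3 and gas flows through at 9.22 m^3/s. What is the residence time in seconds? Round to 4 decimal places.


tau = V / Q_flow
tau = 7.39 / 9.22 = 0.8015 s


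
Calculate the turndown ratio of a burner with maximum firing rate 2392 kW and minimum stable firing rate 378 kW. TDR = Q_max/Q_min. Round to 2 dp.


TDR = Q_max / Q_min
TDR = 2392 / 378 = 6.33


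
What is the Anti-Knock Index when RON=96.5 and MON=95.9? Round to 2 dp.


AKI = (RON + MON) / 2
AKI = (96.5 + 95.9) / 2
AKI = 192.4 / 2 = 96.20


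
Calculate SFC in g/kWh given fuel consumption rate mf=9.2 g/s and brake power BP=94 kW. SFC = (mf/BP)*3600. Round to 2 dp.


SFC = (mf / BP) * 3600
Rate = 9.2 / 94 = 0.097872 g/(s*kW)
SFC = 0.097872 * 3600 = 352.34 g/kWh


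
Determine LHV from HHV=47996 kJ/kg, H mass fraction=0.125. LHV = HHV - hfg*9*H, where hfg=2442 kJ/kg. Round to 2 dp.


LHV = HHV - hfg * 9 * H
Water correction = 2442 * 9 * 0.125 = 2747.250 kJ/kg
LHV = 47996 - 2747.250 = 45248.75 kJ/kg


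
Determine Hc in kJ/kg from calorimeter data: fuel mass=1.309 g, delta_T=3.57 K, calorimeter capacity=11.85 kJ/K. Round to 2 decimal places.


Hc = C_cal * delta_T / m_fuel
Q_released = 11.85 * 3.57 = 42.3045 kJ
m_fuel = 1.309 g = 1.309/1000 kg = 0.001309 kg
Hc = 42.3045 / 0.001309 = 32318.18 kJ/kg


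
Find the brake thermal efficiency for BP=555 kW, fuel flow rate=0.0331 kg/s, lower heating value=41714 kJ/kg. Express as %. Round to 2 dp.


eta_BTE = (BP / (mf * LHV)) * 100
Denominator = 0.0331 * 41714 = 1380.7334 kW
eta_BTE = (555 / 1380.7334) * 100 = 40.20%


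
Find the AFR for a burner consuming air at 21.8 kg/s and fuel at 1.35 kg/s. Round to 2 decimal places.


AFR = m_air / m_fuel
AFR = 21.8 / 1.35 = 16.15


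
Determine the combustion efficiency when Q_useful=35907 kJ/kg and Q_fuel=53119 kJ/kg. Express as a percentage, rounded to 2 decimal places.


Efficiency = (Q_useful / Q_fuel) * 100
Efficiency = (35907 / 53119) * 100
Efficiency = 0.6760 * 100 = 67.60%


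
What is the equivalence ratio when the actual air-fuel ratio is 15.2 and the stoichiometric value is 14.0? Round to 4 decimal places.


phi = AFR_stoich / AFR_actual
phi = 14.0 / 15.2 = 0.9211


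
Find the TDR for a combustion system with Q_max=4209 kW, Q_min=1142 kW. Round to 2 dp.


TDR = Q_max / Q_min
TDR = 4209 / 1142 = 3.69


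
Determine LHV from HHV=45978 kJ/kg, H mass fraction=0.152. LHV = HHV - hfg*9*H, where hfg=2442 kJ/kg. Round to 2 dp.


LHV = HHV - hfg * 9 * H
Water correction = 2442 * 9 * 0.152 = 3340.656 kJ/kg
LHV = 45978 - 3340.656 = 42637.34 kJ/kg


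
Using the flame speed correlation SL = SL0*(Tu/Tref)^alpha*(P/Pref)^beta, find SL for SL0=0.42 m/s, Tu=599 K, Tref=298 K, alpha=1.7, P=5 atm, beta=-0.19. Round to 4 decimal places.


SL = SL0 * (Tu/Tref)^alpha * (P/Pref)^beta
T ratio = 599/298 = 2.01006711
(T ratio)^alpha = 2.01006711^1.7 = 3.276860
(P/Pref)^beta = 5^(-0.19) = 0.736539
SL = 0.42 * 3.276860 * 0.736539 = 1.0137 m/s


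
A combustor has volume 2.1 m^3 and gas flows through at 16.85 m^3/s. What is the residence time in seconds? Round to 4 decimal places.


tau = V / Q_flow
tau = 2.1 / 16.85 = 0.1246 s


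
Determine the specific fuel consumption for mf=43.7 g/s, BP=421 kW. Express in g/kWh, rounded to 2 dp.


SFC = (mf / BP) * 3600
Rate = 43.7 / 421 = 0.103800 g/(s*kW)
SFC = 0.103800 * 3600 = 373.68 g/kWh


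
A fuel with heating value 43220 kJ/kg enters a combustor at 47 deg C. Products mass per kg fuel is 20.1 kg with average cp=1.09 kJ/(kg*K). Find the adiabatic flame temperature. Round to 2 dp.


T_ad = T_in + Hc / (m_p * cp)
Denominator = 20.1 * 1.09 = 21.9090
Temperature rise = 43220 / 21.9090 = 1972.71 K
T_ad = 47 + 1972.71 = 2019.71 deg C


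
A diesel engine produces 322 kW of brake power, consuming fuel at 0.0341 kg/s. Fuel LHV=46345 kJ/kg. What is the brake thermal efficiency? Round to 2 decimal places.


eta_BTE = (BP / (mf * LHV)) * 100
Denominator = 0.0341 * 46345 = 1580.3645 kW
eta_BTE = (322 / 1580.3645) * 100 = 20.38%


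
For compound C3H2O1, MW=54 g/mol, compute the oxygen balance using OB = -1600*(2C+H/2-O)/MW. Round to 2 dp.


OB = -1600 * (2C + H/2 - O) / MW
Inner = 2*3 + 2/2 - 1 = 6.00
OB = -1600 * 6.00 / 54 = -177.78%


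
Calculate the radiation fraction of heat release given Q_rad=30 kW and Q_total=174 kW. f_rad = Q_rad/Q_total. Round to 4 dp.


f_rad = Q_rad / Q_total
f_rad = 30 / 174 = 0.1724


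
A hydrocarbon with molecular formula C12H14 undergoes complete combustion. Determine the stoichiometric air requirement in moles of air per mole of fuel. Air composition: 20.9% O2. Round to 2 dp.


Balanced combustion: C12H14 + 15.5 O2 -> 12 CO2 + 7 H2O
O2 needed = C + H/4 = 12 + 14/4 = 15.50 moles
Air moles = O2 / 0.209 = 15.50 / 0.209 = 74.16 moles air


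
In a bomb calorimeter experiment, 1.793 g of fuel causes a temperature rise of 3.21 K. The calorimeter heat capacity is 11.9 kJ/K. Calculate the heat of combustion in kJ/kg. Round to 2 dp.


Hc = C_cal * delta_T / m_fuel
Q_released = 11.9 * 3.21 = 38.1990 kJ
m_fuel = 1.793 g = 1.793/1000 kg = 0.001793 kg
Hc = 38.1990 / 0.001793 = 21304.52 kJ/kg


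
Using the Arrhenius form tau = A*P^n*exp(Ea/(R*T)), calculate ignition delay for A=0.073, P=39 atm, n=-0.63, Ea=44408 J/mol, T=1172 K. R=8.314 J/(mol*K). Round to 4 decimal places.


tau = A * P^n * exp(Ea/(R*T))
P^n = 39^(-0.63) = 0.09945561
Ea/(R*T) = 44408/(8.314*1172) = 4.557468
exp(Ea/(R*T)) = 95.341723
tau = 0.073 * 0.09945561 * 95.341723 = 0.6922 ms


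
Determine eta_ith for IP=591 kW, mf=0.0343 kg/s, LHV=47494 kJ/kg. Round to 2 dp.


eta_ith = (IP / (mf * LHV)) * 100
Denominator = 0.0343 * 47494 = 1629.0442 kW
eta_ith = (591 / 1629.0442) * 100 = 36.28%


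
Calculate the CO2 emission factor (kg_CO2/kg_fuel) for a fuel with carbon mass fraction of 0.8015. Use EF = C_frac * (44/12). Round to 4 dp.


EF = C_frac * (M_CO2 / M_C)
EF = 0.8015 * (44/12)
EF = 0.8015 * 3.666667 = 2.9388 kg_CO2/kg_fuel


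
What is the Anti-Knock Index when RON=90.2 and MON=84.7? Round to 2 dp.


AKI = (RON + MON) / 2
AKI = (90.2 + 84.7) / 2
AKI = 174.9 / 2 = 87.45


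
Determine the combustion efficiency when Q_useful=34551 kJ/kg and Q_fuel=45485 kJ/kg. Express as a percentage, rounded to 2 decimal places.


Efficiency = (Q_useful / Q_fuel) * 100
Efficiency = (34551 / 45485) * 100
Efficiency = 0.7596 * 100 = 75.96%


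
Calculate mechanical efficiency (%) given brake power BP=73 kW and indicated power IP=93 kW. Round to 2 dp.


eta_mech = (BP / IP) * 100
Ratio = 73 / 93 = 0.7849
eta_mech = 0.7849 * 100 = 78.49%


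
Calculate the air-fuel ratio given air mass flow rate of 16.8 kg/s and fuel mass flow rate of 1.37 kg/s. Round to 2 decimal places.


AFR = m_air / m_fuel
AFR = 16.8 / 1.37 = 12.26


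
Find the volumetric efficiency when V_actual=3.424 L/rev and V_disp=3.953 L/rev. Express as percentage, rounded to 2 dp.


eta_v = (V_actual / V_disp) * 100
Ratio = 3.424 / 3.953 = 0.8662
eta_v = 0.8662 * 100 = 86.62%


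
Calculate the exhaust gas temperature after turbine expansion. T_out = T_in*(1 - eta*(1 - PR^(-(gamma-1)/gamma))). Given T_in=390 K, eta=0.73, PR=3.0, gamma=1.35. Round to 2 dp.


T_out = T_in * (1 - eta * (1 - PR^(-(gamma-1)/gamma)))
Exponent = -(1.35-1)/1.35 = -0.25925926
PR^exp = 3.0^(-0.25925926) = 0.75214556
Factor = 1 - 0.73*(1 - 0.75214556) = 0.81906626
T_out = 390 * 0.81906626 = 319.44 K


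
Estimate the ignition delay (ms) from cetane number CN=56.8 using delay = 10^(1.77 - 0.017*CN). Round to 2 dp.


delay = 10^(1.77 - 0.017*CN)
Exponent = 1.77 - 0.017*56.8 = 0.8044
delay = 10^0.8044 = 6.37 ms


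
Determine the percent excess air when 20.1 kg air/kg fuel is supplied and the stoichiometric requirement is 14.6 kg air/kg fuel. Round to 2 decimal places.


Excess air = actual - stoichiometric = 20.1 - 14.6 = 5.50 kg/kg fuel
Excess air % = (excess / stoich) * 100 = (5.50 / 14.6) * 100 = 37.67%


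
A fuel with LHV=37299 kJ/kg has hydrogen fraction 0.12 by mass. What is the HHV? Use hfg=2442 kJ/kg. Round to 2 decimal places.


HHV = LHV + hfg * 9 * H
Water addition = 2442 * 9 * 0.12 = 2637.360 kJ/kg
HHV = 37299 + 2637.360 = 39936.36 kJ/kg


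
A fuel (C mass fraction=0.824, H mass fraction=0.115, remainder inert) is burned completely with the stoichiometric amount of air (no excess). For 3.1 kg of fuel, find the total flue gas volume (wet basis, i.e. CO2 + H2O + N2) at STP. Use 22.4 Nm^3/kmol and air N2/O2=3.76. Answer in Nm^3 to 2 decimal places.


Per kg fuel: CO2 = (C/12 kmol)*22.4 = (0.824/12)*22.4 = 1.53813 Nm^3
Per kg fuel: H2O = (H/2 kmol)*22.4 = (0.115/2)*22.4 = 1.28800 Nm^3
O2 needed per kg fuel = C/12 + H/4 = 0.824/12 + 0.115/4 = 0.09741667 kmol
Per kg fuel: N2 = O2*3.76*22.4 = 0.09741667*3.76*22.4 = 8.20482 Nm^3
Total per kg = 1.53813 + 1.28800 + 8.20482 = 11.03095 Nm^3
Total = 11.03095 * 3.1 = 34.20 Nm^3


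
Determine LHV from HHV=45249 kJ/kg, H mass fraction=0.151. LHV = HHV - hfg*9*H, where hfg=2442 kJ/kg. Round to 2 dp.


LHV = HHV - hfg * 9 * H
Water correction = 2442 * 9 * 0.151 = 3318.678 kJ/kg
LHV = 45249 - 3318.678 = 41930.32 kJ/kg


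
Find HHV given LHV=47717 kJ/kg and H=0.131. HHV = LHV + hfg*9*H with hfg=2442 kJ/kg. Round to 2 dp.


HHV = LHV + hfg * 9 * H
Water addition = 2442 * 9 * 0.131 = 2879.118 kJ/kg
HHV = 47717 + 2879.118 = 50596.12 kJ/kg


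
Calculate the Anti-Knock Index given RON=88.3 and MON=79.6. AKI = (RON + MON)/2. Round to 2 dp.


AKI = (RON + MON) / 2
AKI = (88.3 + 79.6) / 2
AKI = 167.9 / 2 = 83.95


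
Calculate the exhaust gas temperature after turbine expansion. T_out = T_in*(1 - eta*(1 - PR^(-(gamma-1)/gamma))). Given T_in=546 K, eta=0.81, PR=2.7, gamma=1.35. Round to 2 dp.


T_out = T_in * (1 - eta * (1 - PR^(-(gamma-1)/gamma)))
Exponent = -(1.35-1)/1.35 = -0.25925926
PR^exp = 2.7^(-0.25925926) = 0.77297411
Factor = 1 - 0.81*(1 - 0.77297411) = 0.81610903
T_out = 546 * 0.81610903 = 445.60 K


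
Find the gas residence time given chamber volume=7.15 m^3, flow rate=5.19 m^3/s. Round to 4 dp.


tau = V / Q_flow
tau = 7.15 / 5.19 = 1.3776 s


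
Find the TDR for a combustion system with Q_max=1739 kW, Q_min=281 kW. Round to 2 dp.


TDR = Q_max / Q_min
TDR = 1739 / 281 = 6.19


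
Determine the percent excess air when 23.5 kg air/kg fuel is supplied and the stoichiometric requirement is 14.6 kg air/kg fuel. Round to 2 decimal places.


Excess air = actual - stoichiometric = 23.5 - 14.6 = 8.90 kg/kg fuel
Excess air % = (excess / stoich) * 100 = (8.90 / 14.6) * 100 = 60.96%


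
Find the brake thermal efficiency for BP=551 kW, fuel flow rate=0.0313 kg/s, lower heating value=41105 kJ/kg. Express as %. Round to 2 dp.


eta_BTE = (BP / (mf * LHV)) * 100
Denominator = 0.0313 * 41105 = 1286.5865 kW
eta_BTE = (551 / 1286.5865) * 100 = 42.83%


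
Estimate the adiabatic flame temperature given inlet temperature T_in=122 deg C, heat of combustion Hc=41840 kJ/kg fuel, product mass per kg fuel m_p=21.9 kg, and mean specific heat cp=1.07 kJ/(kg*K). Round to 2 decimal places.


T_ad = T_in + Hc / (m_p * cp)
Denominator = 21.9 * 1.07 = 23.4330
Temperature rise = 41840 / 23.4330 = 1785.52 K
T_ad = 122 + 1785.52 = 1907.52 deg C


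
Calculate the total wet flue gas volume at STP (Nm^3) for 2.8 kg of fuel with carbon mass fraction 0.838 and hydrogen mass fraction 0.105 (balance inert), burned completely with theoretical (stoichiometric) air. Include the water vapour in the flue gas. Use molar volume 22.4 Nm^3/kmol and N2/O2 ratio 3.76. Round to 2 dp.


Per kg fuel: CO2 = (C/12 kmol)*22.4 = (0.838/12)*22.4 = 1.56427 Nm^3
Per kg fuel: H2O = (H/2 kmol)*22.4 = (0.105/2)*22.4 = 1.17600 Nm^3
O2 needed per kg fuel = C/12 + H/4 = 0.838/12 + 0.105/4 = 0.09608333 kmol
Per kg fuel: N2 = O2*3.76*22.4 = 0.09608333*3.76*22.4 = 8.09252 Nm^3
Total per kg = 1.56427 + 1.17600 + 8.09252 = 10.83279 Nm^3
Total = 10.83279 * 2.8 = 30.33 Nm^3


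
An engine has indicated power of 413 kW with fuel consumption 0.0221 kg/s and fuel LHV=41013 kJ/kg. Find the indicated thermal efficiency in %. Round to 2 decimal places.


eta_ith = (IP / (mf * LHV)) * 100
Denominator = 0.0221 * 41013 = 906.3873 kW
eta_ith = (413 / 906.3873) * 100 = 45.57%


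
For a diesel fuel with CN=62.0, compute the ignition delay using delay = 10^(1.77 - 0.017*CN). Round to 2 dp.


delay = 10^(1.77 - 0.017*CN)
Exponent = 1.77 - 0.017*62.0 = 0.7160
delay = 10^0.7160 = 5.20 ms


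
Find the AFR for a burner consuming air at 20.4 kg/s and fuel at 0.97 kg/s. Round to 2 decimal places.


AFR = m_air / m_fuel
AFR = 20.4 / 0.97 = 21.03


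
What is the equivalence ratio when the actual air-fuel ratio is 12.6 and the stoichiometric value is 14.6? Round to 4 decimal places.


phi = AFR_stoich / AFR_actual
phi = 14.6 / 12.6 = 1.1587


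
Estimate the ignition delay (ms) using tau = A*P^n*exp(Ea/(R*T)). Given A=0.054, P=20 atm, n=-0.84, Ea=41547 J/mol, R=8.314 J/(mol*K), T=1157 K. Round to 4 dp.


tau = A * P^n * exp(Ea/(R*T))
P^n = 20^(-0.84) = 0.08074856
Ea/(R*T) = 41547/(8.314*1157) = 4.319130
exp(Ea/(R*T)) = 75.123254
tau = 0.054 * 0.08074856 * 75.123254 = 0.3276 ms


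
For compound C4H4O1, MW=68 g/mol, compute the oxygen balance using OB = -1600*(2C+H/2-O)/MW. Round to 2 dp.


OB = -1600 * (2C + H/2 - O) / MW
Inner = 2*4 + 4/2 - 1 = 9.00
OB = -1600 * 9.00 / 68 = -211.76%


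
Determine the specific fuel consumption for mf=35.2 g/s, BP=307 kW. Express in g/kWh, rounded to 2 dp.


SFC = (mf / BP) * 3600
Rate = 35.2 / 307 = 0.114658 g/(s*kW)
SFC = 0.114658 * 3600 = 412.77 g/kWh


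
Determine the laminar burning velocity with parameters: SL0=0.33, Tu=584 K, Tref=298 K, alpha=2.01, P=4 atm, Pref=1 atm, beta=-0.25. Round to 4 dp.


SL = SL0 * (Tu/Tref)^alpha * (P/Pref)^beta
T ratio = 584/298 = 1.95973154
(T ratio)^alpha = 1.95973154^2.01 = 3.866474
(P/Pref)^beta = 4^(-0.25) = 0.707107
SL = 0.33 * 3.866474 * 0.707107 = 0.9022 m/s


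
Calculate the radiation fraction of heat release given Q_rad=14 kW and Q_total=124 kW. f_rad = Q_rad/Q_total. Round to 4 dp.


f_rad = Q_rad / Q_total
f_rad = 14 / 124 = 0.1129


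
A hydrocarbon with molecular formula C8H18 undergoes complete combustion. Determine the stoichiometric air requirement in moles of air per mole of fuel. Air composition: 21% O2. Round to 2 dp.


Balanced combustion: C8H18 + 12.5 O2 -> 8 CO2 + 9 H2O
O2 needed = C + H/4 = 8 + 18/4 = 12.50 moles
Air moles = O2 / 0.21 = 12.50 / 0.21 = 59.52 moles air


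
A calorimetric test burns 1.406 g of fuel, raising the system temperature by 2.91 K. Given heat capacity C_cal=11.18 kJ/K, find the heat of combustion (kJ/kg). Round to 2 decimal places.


Hc = C_cal * delta_T / m_fuel
Q_released = 11.18 * 2.91 = 32.5338 kJ
m_fuel = 1.406 g = 1.406/1000 kg = 0.001406 kg
Hc = 32.5338 / 0.001406 = 23139.26 kJ/kg


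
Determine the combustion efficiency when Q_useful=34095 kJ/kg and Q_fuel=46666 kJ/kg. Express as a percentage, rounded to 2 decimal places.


Efficiency = (Q_useful / Q_fuel) * 100
Efficiency = (34095 / 46666) * 100
Efficiency = 0.7306 * 100 = 73.06%


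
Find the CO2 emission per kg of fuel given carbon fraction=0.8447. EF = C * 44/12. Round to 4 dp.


EF = C_frac * (M_CO2 / M_C)
EF = 0.8447 * (44/12)
EF = 0.8447 * 3.666667 = 3.0972 kg_CO2/kg_fuel


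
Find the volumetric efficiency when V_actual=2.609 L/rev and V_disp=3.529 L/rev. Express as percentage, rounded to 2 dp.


eta_v = (V_actual / V_disp) * 100
Ratio = 2.609 / 3.529 = 0.7393
eta_v = 0.7393 * 100 = 73.93%


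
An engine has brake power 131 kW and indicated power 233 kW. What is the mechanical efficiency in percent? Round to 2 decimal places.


eta_mech = (BP / IP) * 100
Ratio = 131 / 233 = 0.5622
eta_mech = 0.5622 * 100 = 56.22%


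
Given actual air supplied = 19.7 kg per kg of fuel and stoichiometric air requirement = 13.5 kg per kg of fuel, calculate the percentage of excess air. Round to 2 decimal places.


Excess air = actual - stoichiometric = 19.7 - 13.5 = 6.20 kg/kg fuel
Excess air % = (excess / stoich) * 100 = (6.20 / 13.5) * 100 = 45.93%


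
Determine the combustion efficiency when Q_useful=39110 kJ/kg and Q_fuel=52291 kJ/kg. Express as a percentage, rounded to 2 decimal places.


Efficiency = (Q_useful / Q_fuel) * 100
Efficiency = (39110 / 52291) * 100
Efficiency = 0.7479 * 100 = 74.79%


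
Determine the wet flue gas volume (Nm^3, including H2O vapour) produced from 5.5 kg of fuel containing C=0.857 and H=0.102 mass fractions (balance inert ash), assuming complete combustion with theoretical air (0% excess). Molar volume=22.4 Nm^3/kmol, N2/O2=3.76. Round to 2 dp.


Per kg fuel: CO2 = (C/12 kmol)*22.4 = (0.857/12)*22.4 = 1.59973 Nm^3
Per kg fuel: H2O = (H/2 kmol)*22.4 = (0.102/2)*22.4 = 1.14240 Nm^3
O2 needed per kg fuel = C/12 + H/4 = 0.857/12 + 0.102/4 = 0.09691667 kmol
Per kg fuel: N2 = O2*3.76*22.4 = 0.09691667*3.76*22.4 = 8.16271 Nm^3
Total per kg = 1.59973 + 1.14240 + 8.16271 = 10.90484 Nm^3
Total = 10.90484 * 5.5 = 59.98 Nm^3


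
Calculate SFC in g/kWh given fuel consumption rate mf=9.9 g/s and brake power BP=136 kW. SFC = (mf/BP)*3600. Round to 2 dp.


SFC = (mf / BP) * 3600
Rate = 9.9 / 136 = 0.072794 g/(s*kW)
SFC = 0.072794 * 3600 = 262.06 g/kWh


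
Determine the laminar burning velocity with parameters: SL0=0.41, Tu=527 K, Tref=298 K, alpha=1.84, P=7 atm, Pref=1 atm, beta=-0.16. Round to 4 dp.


SL = SL0 * (Tu/Tref)^alpha * (P/Pref)^beta
T ratio = 527/298 = 1.76845638
(T ratio)^alpha = 1.76845638^1.84 = 2.854786
(P/Pref)^beta = 7^(-0.16) = 0.732461
SL = 0.41 * 2.854786 * 0.732461 = 0.8573 m/s


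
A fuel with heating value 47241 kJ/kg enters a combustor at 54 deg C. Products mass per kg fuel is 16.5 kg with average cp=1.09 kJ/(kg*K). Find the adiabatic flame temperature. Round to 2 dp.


T_ad = T_in + Hc / (m_p * cp)
Denominator = 16.5 * 1.09 = 17.9850
Temperature rise = 47241 / 17.9850 = 2626.69 K
T_ad = 54 + 2626.69 = 2680.69 deg C


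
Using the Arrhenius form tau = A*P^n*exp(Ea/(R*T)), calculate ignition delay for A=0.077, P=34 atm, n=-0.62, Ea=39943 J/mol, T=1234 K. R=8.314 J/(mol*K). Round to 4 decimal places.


tau = A * P^n * exp(Ea/(R*T))
P^n = 34^(-0.62) = 0.11232672
Ea/(R*T) = 39943/(8.314*1234) = 3.893279
exp(Ea/(R*T)) = 49.071517
tau = 0.077 * 0.11232672 * 49.071517 = 0.4244 ms


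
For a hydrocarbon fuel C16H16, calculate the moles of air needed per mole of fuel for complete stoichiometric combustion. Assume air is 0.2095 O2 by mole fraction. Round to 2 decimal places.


Balanced combustion: C16H16 + 20 O2 -> 16 CO2 + 8 H2O
O2 needed = C + H/4 = 16 + 16/4 = 20.00 moles
Air moles = O2 / 0.2095 = 20.00 / 0.2095 = 95.47 moles air


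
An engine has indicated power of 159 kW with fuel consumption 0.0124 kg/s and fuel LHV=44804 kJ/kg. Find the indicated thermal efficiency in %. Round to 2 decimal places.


eta_ith = (IP / (mf * LHV)) * 100
Denominator = 0.0124 * 44804 = 555.5696 kW
eta_ith = (159 / 555.5696) * 100 = 28.62%


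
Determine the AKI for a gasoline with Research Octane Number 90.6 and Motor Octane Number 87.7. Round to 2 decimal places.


AKI = (RON + MON) / 2
AKI = (90.6 + 87.7) / 2
AKI = 178.3 / 2 = 89.15


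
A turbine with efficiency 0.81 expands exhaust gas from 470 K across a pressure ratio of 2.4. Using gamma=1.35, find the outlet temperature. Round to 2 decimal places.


T_out = T_in * (1 - eta * (1 - PR^(-(gamma-1)/gamma)))
Exponent = -(1.35-1)/1.35 = -0.25925926
PR^exp = 2.4^(-0.25925926) = 0.79694200
Factor = 1 - 0.81*(1 - 0.79694200) = 0.83552302
T_out = 470 * 0.83552302 = 392.70 K


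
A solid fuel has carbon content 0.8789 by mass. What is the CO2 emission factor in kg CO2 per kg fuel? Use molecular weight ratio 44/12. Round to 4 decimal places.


EF = C_frac * (M_CO2 / M_C)
EF = 0.8789 * (44/12)
EF = 0.8789 * 3.666667 = 3.2226 kg_CO2/kg_fuel


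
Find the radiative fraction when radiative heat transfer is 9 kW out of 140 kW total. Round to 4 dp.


f_rad = Q_rad / Q_total
f_rad = 9 / 140 = 0.0643


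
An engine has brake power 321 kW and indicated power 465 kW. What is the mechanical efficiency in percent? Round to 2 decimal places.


eta_mech = (BP / IP) * 100
Ratio = 321 / 465 = 0.6903
eta_mech = 0.6903 * 100 = 69.03%


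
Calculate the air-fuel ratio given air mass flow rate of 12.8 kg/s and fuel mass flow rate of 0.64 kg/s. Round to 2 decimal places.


AFR = m_air / m_fuel
AFR = 12.8 / 0.64 = 20.00


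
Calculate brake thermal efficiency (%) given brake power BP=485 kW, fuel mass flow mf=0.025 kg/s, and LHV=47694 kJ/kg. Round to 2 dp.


eta_BTE = (BP / (mf * LHV)) * 100
Denominator = 0.025 * 47694 = 1192.3500 kW
eta_BTE = (485 / 1192.3500) * 100 = 40.68%


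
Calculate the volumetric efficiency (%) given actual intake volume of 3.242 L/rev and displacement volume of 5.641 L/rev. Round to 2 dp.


eta_v = (V_actual / V_disp) * 100
Ratio = 3.242 / 5.641 = 0.5747
eta_v = 0.5747 * 100 = 57.47%


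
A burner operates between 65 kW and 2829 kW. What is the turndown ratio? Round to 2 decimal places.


TDR = Q_max / Q_min
TDR = 2829 / 65 = 43.52


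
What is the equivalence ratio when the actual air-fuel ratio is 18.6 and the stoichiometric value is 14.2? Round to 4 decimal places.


phi = AFR_stoich / AFR_actual
phi = 14.2 / 18.6 = 0.7634


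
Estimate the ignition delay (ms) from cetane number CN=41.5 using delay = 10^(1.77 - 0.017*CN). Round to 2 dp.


delay = 10^(1.77 - 0.017*CN)
Exponent = 1.77 - 0.017*41.5 = 1.0645
delay = 10^1.0645 = 11.60 ms


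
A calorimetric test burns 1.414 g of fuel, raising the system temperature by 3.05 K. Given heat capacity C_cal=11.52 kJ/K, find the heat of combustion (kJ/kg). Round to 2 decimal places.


Hc = C_cal * delta_T / m_fuel
Q_released = 11.52 * 3.05 = 35.1360 kJ
m_fuel = 1.414 g = 1.414/1000 kg = 0.001414 kg
Hc = 35.1360 / 0.001414 = 24848.66 kJ/kg


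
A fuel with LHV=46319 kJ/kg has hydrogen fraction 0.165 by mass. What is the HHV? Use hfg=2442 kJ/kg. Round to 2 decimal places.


HHV = LHV + hfg * 9 * H
Water addition = 2442 * 9 * 0.165 = 3626.370 kJ/kg
HHV = 46319 + 3626.370 = 49945.37 kJ/kg


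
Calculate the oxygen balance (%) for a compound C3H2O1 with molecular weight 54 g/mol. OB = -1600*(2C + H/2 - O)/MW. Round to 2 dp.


OB = -1600 * (2C + H/2 - O) / MW
Inner = 2*3 + 2/2 - 1 = 6.00
OB = -1600 * 6.00 / 54 = -177.78%


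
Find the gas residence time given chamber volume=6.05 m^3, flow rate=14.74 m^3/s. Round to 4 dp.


tau = V / Q_flow
tau = 6.05 / 14.74 = 0.4104 s


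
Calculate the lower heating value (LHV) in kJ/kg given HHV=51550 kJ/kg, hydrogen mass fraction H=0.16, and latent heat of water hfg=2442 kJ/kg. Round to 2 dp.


LHV = HHV - hfg * 9 * H
Water correction = 2442 * 9 * 0.16 = 3516.480 kJ/kg
LHV = 51550 - 3516.480 = 48033.52 kJ/kg


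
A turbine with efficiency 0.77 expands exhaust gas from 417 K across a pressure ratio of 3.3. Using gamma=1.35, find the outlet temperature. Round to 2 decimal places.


T_out = T_in * (1 - eta * (1 - PR^(-(gamma-1)/gamma)))
Exponent = -(1.35-1)/1.35 = -0.25925926
PR^exp = 3.3^(-0.25925926) = 0.73378775
Factor = 1 - 0.77*(1 - 0.73378775) = 0.79501657
T_out = 417 * 0.79501657 = 331.52 K


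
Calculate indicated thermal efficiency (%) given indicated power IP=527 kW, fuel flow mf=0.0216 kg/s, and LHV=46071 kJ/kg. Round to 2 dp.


eta_ith = (IP / (mf * LHV)) * 100
Denominator = 0.0216 * 46071 = 995.1336 kW
eta_ith = (527 / 995.1336) * 100 = 52.96%


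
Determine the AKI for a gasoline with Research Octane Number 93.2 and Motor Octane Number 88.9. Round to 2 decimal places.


AKI = (RON + MON) / 2
AKI = (93.2 + 88.9) / 2
AKI = 182.1 / 2 = 91.05


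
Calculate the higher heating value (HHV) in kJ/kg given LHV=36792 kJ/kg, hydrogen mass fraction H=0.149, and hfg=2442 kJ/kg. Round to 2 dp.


HHV = LHV + hfg * 9 * H
Water addition = 2442 * 9 * 0.149 = 3274.722 kJ/kg
HHV = 36792 + 3274.722 = 40066.72 kJ/kg


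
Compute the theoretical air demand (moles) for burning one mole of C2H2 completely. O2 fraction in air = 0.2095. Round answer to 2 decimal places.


Balanced combustion: C2H2 + 2.5 O2 -> 2 CO2 + 1 H2O
O2 needed = C + H/4 = 2 + 2/4 = 2.50 moles
Air moles = O2 / 0.2095 = 2.50 / 0.2095 = 11.93 moles air


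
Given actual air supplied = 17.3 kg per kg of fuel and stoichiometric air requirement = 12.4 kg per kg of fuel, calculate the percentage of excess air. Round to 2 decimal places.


Excess air = actual - stoichiometric = 17.3 - 12.4 = 4.90 kg/kg fuel
Excess air % = (excess / stoich) * 100 = (4.90 / 12.4) * 100 = 39.52%


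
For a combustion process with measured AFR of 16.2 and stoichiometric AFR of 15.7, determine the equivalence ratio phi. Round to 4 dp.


phi = AFR_stoich / AFR_actual
phi = 15.7 / 16.2 = 0.9691


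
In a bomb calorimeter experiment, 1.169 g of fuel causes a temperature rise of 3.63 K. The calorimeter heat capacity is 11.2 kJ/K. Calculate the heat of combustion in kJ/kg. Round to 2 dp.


Hc = C_cal * delta_T / m_fuel
Q_released = 11.2 * 3.63 = 40.6560 kJ
m_fuel = 1.169 g = 1.169/1000 kg = 0.001169 kg
Hc = 40.6560 / 0.001169 = 34778.44 kJ/kg


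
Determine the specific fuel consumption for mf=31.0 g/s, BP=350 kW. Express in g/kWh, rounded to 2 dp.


SFC = (mf / BP) * 3600
Rate = 31.0 / 350 = 0.088571 g/(s*kW)
SFC = 0.088571 * 3600 = 318.86 g/kWh


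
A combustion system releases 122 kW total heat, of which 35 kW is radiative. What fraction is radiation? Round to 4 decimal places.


f_rad = Q_rad / Q_total
f_rad = 35 / 122 = 0.2869


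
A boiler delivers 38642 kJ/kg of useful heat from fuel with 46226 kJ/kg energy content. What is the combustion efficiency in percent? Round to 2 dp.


Efficiency = (Q_useful / Q_fuel) * 100
Efficiency = (38642 / 46226) * 100
Efficiency = 0.8359 * 100 = 83.59%


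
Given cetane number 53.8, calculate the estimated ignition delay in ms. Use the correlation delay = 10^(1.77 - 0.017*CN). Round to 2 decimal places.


delay = 10^(1.77 - 0.017*CN)
Exponent = 1.77 - 0.017*53.8 = 0.8554
delay = 10^0.8554 = 7.17 ms


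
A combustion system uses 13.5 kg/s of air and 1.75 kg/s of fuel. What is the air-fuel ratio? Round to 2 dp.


AFR = m_air / m_fuel
AFR = 13.5 / 1.75 = 7.71


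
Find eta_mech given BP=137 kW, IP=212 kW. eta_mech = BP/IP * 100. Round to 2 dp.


eta_mech = (BP / IP) * 100
Ratio = 137 / 212 = 0.6462
eta_mech = 0.6462 * 100 = 64.62%


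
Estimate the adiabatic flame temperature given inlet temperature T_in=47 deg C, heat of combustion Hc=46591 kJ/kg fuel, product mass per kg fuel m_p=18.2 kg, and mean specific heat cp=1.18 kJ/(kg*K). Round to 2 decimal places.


T_ad = T_in + Hc / (m_p * cp)
Denominator = 18.2 * 1.18 = 21.4760
Temperature rise = 46591 / 21.4760 = 2169.44 K
T_ad = 47 + 2169.44 = 2216.44 deg C


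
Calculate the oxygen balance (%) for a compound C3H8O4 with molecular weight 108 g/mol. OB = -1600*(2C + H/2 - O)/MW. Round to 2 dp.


OB = -1600 * (2C + H/2 - O) / MW
Inner = 2*3 + 8/2 - 4 = 6.00
OB = -1600 * 6.00 / 108 = -88.89%


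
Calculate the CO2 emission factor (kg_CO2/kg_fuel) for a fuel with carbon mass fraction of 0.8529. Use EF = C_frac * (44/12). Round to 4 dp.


EF = C_frac * (M_CO2 / M_C)
EF = 0.8529 * (44/12)
EF = 0.8529 * 3.666667 = 3.1273 kg_CO2/kg_fuel


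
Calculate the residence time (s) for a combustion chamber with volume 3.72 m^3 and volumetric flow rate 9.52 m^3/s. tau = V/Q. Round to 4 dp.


tau = V / Q_flow
tau = 3.72 / 9.52 = 0.3908 s


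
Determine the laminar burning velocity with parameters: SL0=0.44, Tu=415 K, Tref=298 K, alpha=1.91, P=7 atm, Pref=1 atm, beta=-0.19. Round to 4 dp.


SL = SL0 * (Tu/Tref)^alpha * (P/Pref)^beta
T ratio = 415/298 = 1.39261745
(T ratio)^alpha = 1.39261745^1.91 = 1.882430
(P/Pref)^beta = 7^(-0.19) = 0.690926
SL = 0.44 * 1.882430 * 0.690926 = 0.5723 m/s


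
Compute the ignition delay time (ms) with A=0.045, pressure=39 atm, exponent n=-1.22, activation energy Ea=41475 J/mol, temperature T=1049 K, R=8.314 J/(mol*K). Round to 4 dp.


tau = A * P^n * exp(Ea/(R*T))
P^n = 39^(-1.22) = 0.01145252
Ea/(R*T) = 41475/(8.314*1049) = 4.755551
exp(Ea/(R*T)) = 116.227731
tau = 0.045 * 0.01145252 * 116.227731 = 0.0599 ms


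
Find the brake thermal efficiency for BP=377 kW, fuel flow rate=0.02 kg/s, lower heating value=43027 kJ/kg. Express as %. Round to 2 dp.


eta_BTE = (BP / (mf * LHV)) * 100
Denominator = 0.02 * 43027 = 860.5400 kW
eta_BTE = (377 / 860.5400) * 100 = 43.81%


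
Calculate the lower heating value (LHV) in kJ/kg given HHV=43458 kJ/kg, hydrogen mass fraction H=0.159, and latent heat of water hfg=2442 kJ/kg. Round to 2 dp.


LHV = HHV - hfg * 9 * H
Water correction = 2442 * 9 * 0.159 = 3494.502 kJ/kg
LHV = 43458 - 3494.502 = 39963.50 kJ/kg


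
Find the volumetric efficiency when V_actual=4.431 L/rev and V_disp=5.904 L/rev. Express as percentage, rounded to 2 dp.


eta_v = (V_actual / V_disp) * 100
Ratio = 4.431 / 5.904 = 0.7505
eta_v = 0.7505 * 100 = 75.05%


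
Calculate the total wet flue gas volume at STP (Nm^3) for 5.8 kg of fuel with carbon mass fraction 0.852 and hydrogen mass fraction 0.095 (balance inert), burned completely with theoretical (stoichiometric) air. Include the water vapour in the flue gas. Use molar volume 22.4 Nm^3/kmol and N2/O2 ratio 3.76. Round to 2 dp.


Per kg fuel: CO2 = (C/12 kmol)*22.4 = (0.852/12)*22.4 = 1.59040 Nm^3
Per kg fuel: H2O = (H/2 kmol)*22.4 = (0.095/2)*22.4 = 1.06400 Nm^3
O2 needed per kg fuel = C/12 + H/4 = 0.852/12 + 0.095/4 = 0.09475000 kmol
Per kg fuel: N2 = O2*3.76*22.4 = 0.09475000*3.76*22.4 = 7.98022 Nm^3
Total per kg = 1.59040 + 1.06400 + 7.98022 = 10.63462 Nm^3
Total = 10.63462 * 5.8 = 61.68 Nm^3


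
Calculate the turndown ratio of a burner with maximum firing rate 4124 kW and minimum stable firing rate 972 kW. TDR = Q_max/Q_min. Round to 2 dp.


TDR = Q_max / Q_min
TDR = 4124 / 972 = 4.24


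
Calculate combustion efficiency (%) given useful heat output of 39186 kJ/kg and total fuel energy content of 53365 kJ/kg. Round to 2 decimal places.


Efficiency = (Q_useful / Q_fuel) * 100
Efficiency = (39186 / 53365) * 100
Efficiency = 0.7343 * 100 = 73.43%


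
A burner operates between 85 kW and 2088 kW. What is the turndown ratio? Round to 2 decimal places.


TDR = Q_max / Q_min
TDR = 2088 / 85 = 24.56


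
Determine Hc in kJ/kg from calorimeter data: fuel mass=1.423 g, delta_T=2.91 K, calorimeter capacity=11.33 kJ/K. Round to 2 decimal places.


Hc = C_cal * delta_T / m_fuel
Q_released = 11.33 * 2.91 = 32.9703 kJ
m_fuel = 1.423 g = 1.423/1000 kg = 0.001423 kg
Hc = 32.9703 / 0.001423 = 23169.57 kJ/kg


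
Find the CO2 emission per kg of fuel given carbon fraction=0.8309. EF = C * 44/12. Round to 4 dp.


EF = C_frac * (M_CO2 / M_C)
EF = 0.8309 * (44/12)
EF = 0.8309 * 3.666667 = 3.0466 kg_CO2/kg_fuel


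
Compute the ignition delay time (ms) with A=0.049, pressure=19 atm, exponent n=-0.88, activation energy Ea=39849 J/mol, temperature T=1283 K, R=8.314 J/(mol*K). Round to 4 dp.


tau = A * P^n * exp(Ea/(R*T))
P^n = 19^(-0.88) = 0.07493709
Ea/(R*T) = 39849/(8.314*1283) = 3.735775
exp(Ea/(R*T)) = 41.920516
tau = 0.049 * 0.07493709 * 41.920516 = 0.1539 ms
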